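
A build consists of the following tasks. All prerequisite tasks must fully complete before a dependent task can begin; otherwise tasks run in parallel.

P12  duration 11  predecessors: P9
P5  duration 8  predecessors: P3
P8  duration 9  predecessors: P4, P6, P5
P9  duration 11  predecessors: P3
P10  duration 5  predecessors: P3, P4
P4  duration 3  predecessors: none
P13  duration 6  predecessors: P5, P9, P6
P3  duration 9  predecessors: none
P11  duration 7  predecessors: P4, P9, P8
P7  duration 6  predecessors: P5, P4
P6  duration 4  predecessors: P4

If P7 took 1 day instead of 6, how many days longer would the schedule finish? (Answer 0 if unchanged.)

Baseline: P3→P5→P8→P11 = 9+8+9+7 = 33 → 33 days.
P7 is off the critical path — its longest chain is 23 days, giving 10 of slack.
That remains the longest chain; total 33 days.
Change in finish: 33 − 33 = +0 days.

0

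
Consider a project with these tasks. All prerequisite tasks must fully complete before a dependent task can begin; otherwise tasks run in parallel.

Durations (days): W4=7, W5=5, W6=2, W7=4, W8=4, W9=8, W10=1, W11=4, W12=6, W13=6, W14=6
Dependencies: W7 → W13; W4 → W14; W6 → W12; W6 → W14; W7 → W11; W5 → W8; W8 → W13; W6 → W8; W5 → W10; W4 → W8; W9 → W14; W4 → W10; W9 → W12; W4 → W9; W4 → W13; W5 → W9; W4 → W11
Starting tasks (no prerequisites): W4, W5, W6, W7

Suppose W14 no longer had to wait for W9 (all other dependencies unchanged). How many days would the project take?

21

With the dependency in place, W4→W9→W12 = 7+8+6 = 21 sets the finish at 21 days.
Without W9→W14, W14's earliest start moves from 15 to 7.
After: W4→W9→W12 = 7+8+6 = 21 → 21 days.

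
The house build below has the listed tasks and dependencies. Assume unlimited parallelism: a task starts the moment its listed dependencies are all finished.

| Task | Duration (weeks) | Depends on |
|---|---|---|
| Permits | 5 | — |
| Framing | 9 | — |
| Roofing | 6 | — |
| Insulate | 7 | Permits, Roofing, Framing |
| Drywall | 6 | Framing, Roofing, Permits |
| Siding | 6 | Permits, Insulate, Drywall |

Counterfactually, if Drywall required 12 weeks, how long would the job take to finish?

27

The binding path is Framing→Insulate→Siding = 9+7+6 = 22; finish at 22 weeks.
The longest path through Drywall is only 21 weeks, so Drywall has float 1.
The binding chain switches to Framing→Drywall→Siding = 9+12+6 = 27; finish 27 weeks.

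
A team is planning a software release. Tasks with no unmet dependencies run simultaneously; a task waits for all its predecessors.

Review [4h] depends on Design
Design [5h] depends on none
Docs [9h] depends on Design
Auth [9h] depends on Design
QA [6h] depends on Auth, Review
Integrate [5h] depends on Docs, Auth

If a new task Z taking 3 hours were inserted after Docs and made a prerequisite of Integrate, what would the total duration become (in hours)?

Originally the job takes 20 hours.
With Z inserted, Integrate now waits for max(Docs, Auth, Z).
New critical path: Design→Docs→Z→Integrate = 5+9+3+5 = 22 ⇒ 22 hours.

22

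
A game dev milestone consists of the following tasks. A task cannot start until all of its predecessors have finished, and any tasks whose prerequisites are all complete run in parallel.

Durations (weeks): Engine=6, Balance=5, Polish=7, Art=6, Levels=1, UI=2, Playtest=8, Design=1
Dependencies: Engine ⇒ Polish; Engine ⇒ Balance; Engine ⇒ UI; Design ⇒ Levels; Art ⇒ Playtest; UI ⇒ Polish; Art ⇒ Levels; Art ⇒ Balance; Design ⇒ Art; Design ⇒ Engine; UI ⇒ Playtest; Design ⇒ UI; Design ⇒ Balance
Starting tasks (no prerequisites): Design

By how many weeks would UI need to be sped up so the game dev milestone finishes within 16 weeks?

1

Current finish: 17 weeks; target: 16.
UI is on every critical path, so each week cut from UI cuts the finish by one (this holds down to a finish of 16).
Need 17 − 16 = 1 week off UI → UI becomes 1 week, finish becomes 16.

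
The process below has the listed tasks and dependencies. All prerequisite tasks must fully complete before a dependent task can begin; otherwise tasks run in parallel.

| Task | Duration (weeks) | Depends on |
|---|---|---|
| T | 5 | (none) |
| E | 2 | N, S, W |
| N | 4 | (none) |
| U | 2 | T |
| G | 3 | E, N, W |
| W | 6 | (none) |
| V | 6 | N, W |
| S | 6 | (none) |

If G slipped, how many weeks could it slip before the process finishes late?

1

W→V = 6+6 = 12 sets the makespan at 12 weeks.
G finishes as early as 11 and must finish by 12.
So G can slip 12 − 11 = 1 week.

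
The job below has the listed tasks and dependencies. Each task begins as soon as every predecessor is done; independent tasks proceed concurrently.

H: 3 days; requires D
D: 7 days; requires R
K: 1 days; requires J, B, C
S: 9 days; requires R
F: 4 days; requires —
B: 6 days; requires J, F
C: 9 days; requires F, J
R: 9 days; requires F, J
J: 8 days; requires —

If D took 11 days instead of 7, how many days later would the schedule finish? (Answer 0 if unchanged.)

The binding path is J→R→D→H = 8+9+7+3 = 27; finish at 27 days.
D is on the critical path; changing it to 11 makes that path 31 days.
The critical path is still J→R→D→H; finish is now 31 days.
Change in finish: 31 − 27 = +4 days.

4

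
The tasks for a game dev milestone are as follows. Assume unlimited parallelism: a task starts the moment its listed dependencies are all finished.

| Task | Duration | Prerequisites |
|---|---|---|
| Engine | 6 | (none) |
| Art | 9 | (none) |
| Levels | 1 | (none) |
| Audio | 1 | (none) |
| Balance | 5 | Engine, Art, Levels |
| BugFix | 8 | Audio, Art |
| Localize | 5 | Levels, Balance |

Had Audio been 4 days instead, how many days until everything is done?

Actual critical path: Art→Balance→Localize = 9+5+5 = 19 ⇒ 19 days.
Audio is off the critical path — its longest chain is 9 days, giving 10 of slack.
The critical path is still Art→Balance→Localize; finish is now 19 days.

19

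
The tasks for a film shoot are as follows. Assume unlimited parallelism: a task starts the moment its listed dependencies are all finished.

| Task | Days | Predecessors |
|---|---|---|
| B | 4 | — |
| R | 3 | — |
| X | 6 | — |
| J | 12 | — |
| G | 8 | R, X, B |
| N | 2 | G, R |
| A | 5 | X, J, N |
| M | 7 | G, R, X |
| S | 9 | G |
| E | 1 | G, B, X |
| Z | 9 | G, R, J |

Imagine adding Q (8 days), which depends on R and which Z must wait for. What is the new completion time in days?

Originally the plan takes 23 days.
With Q inserted, Z now waits for max(G, R, J, Q).
New critical path: X→G→S = 6+8+9 = 23 ⇒ 23 days.

23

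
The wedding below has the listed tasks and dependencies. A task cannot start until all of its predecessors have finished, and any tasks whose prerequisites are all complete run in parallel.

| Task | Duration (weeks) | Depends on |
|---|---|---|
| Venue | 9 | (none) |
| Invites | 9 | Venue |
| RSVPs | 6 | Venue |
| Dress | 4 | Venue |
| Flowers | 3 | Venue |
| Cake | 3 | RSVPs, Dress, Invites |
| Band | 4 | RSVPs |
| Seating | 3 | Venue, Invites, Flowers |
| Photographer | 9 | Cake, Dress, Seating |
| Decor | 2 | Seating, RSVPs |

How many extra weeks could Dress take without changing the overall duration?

5

Venue→Invites→Cake→Photographer = 9+9+3+9 = 30 sets the makespan at 30 weeks.
Longest path through Dress: 25 weeks (earliest finish 13, latest finish 18).
So Dress can slip 18 − 13 = 5 weeks.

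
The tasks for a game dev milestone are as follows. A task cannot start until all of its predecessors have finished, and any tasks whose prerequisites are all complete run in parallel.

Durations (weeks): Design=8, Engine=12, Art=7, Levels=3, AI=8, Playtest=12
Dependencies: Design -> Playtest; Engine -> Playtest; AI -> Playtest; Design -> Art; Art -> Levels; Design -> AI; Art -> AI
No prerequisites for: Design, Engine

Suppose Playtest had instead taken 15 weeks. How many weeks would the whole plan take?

38

Baseline: Design→Art→AI→Playtest = 8+7+8+12 = 35 → 35 weeks.
Playtest lies on that path, so at 15 weeks the path becomes 38 weeks.
No other chain overtakes it, so the finish is 38 weeks.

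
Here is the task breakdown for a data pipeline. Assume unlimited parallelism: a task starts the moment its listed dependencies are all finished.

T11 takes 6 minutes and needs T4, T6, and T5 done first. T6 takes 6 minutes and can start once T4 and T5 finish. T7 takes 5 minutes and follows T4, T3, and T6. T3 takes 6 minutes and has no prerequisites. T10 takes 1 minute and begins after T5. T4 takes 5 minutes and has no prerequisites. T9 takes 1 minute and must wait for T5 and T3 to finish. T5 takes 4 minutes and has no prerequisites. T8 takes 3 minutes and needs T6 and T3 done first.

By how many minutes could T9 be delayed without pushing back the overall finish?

The longest chain is T4→T6→T11 = 5+6+6 = 17; overall finish 17 minutes.
Longest path through T9: 7 minutes (earliest finish 7, latest finish 17).
Slack of T9 = 16 − 6 = 10 minutes.

10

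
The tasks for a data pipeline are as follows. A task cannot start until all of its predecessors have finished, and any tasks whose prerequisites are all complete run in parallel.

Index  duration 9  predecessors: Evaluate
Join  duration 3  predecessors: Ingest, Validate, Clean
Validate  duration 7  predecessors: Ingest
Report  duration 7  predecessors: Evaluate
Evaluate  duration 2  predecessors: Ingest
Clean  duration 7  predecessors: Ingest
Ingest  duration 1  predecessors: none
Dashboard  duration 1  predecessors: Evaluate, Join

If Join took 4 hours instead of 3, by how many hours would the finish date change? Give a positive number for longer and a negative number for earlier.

1

Critical path before the change: Ingest→Clean→Join→Dashboard = 1+7+3+1 = 12 giving 12 hours.
Join is on the critical path; changing it to 4 makes that path 13 hours.
The critical path is still Ingest→Clean→Join→Dashboard; finish is now 13 hours.
Change in finish: 13 − 12 = +1 hours.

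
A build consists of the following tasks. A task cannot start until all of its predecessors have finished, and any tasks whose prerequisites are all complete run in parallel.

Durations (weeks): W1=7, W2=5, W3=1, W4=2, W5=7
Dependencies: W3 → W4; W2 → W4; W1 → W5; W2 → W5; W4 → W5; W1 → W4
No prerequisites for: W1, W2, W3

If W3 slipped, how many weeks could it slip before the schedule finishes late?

6

The longest chain is W1→W4→W5 = 7+2+7 = 16; overall finish 16 weeks.
Longest path through W3: 10 weeks (earliest finish 1, latest finish 7).
So W3 can slip 7 − 1 = 6 weeks.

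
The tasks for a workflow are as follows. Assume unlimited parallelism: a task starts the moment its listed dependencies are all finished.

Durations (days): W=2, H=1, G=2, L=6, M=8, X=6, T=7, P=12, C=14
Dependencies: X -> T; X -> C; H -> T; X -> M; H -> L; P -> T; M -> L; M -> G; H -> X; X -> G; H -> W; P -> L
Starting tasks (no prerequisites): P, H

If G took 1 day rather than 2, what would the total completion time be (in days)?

21

Critical path before the change: H→X→M→L = 1+6+8+6 = 21 giving 21 days.
The longest path through G is only 17 days, so G has float 4.
The critical path is still H→X→M→L; finish is now 21 days.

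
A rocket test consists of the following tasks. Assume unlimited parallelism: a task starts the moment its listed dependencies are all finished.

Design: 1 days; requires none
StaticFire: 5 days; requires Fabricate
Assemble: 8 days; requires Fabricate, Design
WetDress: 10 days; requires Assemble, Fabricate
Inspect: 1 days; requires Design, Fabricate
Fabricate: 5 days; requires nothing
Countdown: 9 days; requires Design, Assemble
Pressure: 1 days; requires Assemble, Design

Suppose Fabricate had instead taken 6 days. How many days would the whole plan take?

Actual critical path: Fabricate→Assemble→WetDress = 5+8+10 = 23 ⇒ 23 days.
Fabricate lies on that path, so at 6 days the path becomes 24 days.
The critical path is still Fabricate→Assemble→WetDress; finish is now 24 days.

24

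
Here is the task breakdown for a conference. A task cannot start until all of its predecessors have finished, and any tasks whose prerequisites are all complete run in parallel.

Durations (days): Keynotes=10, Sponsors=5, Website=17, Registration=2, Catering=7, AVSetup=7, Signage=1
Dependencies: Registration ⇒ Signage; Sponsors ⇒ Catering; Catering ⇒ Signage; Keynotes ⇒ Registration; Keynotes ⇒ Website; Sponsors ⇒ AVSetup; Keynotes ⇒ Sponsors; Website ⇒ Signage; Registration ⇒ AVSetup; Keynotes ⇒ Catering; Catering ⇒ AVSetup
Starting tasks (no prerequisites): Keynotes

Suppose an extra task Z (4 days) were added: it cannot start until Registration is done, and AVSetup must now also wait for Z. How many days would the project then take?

Originally the project takes 29 days.
With Z inserted, AVSetup now waits for max(Registration, Sponsors, Catering, Z).
New critical path: Keynotes→Sponsors→Catering→AVSetup = 10+5+7+7 = 29 ⇒ 29 days.

29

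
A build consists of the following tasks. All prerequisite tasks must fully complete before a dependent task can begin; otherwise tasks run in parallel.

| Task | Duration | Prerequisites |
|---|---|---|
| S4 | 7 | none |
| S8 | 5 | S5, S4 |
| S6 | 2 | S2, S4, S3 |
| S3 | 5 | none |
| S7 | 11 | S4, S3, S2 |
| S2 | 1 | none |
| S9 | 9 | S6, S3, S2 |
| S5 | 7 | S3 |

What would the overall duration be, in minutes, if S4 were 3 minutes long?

17

As given, the longest chain is S4→S6→S9 = 7+2+9 = 18, so the finish is 18 minutes.
S4 is on the critical path; changing it to 3 makes that path 14 minutes.
New critical path: S3→S5→S8 = 5+7+5 = 17 ⇒ 17 minutes.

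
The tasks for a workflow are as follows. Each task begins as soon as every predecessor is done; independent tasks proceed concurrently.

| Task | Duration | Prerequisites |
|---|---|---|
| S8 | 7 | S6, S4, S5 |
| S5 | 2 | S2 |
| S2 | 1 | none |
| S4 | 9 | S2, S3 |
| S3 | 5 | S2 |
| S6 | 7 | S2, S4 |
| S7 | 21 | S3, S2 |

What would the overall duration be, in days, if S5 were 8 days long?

Baseline: S2→S3→S4→S6→S8 = 1+5+9+7+7 = 29 → 29 days.
S5 is off the critical path — its longest chain is 10 days, giving 19 of slack.
The critical path is still S2→S3→S4→S6→S8; finish is now 29 days.

29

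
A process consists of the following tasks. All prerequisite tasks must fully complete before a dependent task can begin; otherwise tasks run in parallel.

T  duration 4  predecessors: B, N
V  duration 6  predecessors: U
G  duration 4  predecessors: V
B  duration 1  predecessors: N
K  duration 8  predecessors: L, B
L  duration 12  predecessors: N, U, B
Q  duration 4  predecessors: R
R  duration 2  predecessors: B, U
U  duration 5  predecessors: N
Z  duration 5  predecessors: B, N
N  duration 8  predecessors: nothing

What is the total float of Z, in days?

Critical path: N→U→L→K = 8+5+12+8 = 33, so the finish is 33 days.
Longest path through Z: 14 days (earliest finish 14, latest finish 33).
Slack of Z = 28 − 9 = 19 days.

19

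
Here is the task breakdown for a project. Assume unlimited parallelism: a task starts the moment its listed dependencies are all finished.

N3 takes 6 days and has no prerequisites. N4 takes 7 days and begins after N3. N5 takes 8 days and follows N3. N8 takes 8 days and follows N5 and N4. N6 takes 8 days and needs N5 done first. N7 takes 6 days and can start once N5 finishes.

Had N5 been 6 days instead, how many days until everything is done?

As given, the longest chain is N3→N5→N6 = 6+8+8 = 22, so the finish is 22 days.
Since N5 is critical, the -2 change carries straight to that chain (now 20 days).
The binding chain switches to N3→N4→N8 = 6+7+8 = 21; finish 21 days.

21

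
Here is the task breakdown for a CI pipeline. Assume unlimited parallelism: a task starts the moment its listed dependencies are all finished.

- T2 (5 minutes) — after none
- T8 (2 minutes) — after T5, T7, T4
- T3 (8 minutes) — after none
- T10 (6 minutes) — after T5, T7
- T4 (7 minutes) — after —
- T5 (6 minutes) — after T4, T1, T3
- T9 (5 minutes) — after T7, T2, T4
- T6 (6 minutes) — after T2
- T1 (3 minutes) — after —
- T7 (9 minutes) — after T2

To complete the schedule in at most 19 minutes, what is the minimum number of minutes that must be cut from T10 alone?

Current finish: 20 minutes; target: 19.
T10 is on every critical path, so each minute cut from T10 cuts the finish by one (this holds down to a finish of 19).
Need 20 − 19 = 1 minute off T10 → T10 becomes 5 minutes, finish becomes 19.

1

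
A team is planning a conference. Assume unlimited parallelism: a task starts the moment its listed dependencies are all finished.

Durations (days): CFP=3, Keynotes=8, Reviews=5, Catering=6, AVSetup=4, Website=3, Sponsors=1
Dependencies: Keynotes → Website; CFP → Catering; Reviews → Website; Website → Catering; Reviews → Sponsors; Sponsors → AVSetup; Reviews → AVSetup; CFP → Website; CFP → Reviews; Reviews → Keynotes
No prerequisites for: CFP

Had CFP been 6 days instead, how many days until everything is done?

The binding path is CFP→Reviews→Keynotes→Website→Catering = 3+5+8+3+6 = 25; finish at 25 days.
CFP is on the critical path; changing it to 6 makes that path 28 days.
The critical path is still CFP→Reviews→Keynotes→Website→Catering; finish is now 28 days.

28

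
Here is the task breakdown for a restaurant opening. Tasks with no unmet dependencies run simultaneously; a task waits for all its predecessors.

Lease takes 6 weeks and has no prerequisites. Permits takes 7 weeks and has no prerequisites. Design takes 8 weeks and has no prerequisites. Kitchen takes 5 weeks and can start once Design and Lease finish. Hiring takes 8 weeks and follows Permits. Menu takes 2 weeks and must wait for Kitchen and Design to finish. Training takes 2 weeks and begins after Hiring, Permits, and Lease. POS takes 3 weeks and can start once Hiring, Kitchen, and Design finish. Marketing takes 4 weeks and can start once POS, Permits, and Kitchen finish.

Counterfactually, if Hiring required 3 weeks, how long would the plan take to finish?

Baseline: Permits→Hiring→POS→Marketing = 7+8+3+4 = 22 → 22 weeks.
Hiring lies on that path, so at 3 weeks the path becomes 17 weeks.
New critical path: Design→Kitchen→POS→Marketing = 8+5+3+4 = 20 ⇒ 20 weeks.

20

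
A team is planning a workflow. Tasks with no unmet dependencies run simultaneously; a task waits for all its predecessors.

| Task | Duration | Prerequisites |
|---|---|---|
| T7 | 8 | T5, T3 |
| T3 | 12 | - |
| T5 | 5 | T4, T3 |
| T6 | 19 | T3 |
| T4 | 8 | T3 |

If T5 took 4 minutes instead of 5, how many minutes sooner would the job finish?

Baseline: T3→T4→T5→T7 = 12+8+5+8 = 33 → 33 minutes.
T5 lies on that path, so at 4 minutes the path becomes 32 minutes.
No other chain overtakes it, so the finish is 32 minutes.
Change in finish: 32 − 33 = -1 minutes.

1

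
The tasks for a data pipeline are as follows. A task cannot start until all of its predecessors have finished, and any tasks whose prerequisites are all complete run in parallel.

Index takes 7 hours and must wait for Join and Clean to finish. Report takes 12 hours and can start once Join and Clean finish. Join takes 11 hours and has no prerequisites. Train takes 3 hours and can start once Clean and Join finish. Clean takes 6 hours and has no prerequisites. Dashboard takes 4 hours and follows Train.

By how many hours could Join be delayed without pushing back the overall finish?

Join→Report = 11+12 = 23 sets the makespan at 23 hours.
Longest path through Join: 23 hours (earliest finish 11, latest finish 11).
Float = 23 − 23 = 0.

0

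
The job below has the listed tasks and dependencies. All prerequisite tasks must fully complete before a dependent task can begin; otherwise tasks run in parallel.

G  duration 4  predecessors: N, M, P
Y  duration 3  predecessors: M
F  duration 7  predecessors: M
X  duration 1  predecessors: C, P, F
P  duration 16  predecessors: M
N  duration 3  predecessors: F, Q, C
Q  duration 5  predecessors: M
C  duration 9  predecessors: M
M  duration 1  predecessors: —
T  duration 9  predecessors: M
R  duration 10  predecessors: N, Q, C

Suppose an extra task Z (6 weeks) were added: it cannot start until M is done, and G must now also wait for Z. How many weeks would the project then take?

23

Originally the project takes 23 weeks.
With Z inserted, G now waits for max(N, M, P, Z).
New critical path: M→C→N→R = 1+9+3+10 = 23 ⇒ 23 weeks.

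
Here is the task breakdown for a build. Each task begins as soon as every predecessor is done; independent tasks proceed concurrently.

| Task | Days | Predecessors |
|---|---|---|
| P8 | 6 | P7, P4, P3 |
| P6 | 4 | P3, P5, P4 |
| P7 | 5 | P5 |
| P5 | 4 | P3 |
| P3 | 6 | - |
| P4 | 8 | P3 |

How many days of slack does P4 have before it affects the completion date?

1

Critical path: P3→P5→P7→P8 = 6+4+5+6 = 21, so the finish is 21 days.
Longest path through P4: 20 days (earliest finish 14, latest finish 15).
Float = 21 − 20 = 1.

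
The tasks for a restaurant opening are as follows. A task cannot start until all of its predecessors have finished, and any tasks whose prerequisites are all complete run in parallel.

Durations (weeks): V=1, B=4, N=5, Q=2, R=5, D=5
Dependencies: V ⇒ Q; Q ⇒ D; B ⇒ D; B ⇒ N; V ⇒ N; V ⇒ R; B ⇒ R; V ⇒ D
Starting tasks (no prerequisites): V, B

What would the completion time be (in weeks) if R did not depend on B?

Original critical path: B→N = 4+5 = 9 ⇒ 9 weeks.
Without B→R, R's earliest start moves from 4 to 1.
After: B→N = 4+5 = 9 → 9 weeks.

9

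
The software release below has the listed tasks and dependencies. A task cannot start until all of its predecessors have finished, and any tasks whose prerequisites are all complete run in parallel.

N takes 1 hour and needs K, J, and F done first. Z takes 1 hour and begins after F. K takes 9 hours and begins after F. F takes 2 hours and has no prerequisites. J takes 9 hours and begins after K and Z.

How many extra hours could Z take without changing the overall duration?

8

Critical path: F→K→J→N = 2+9+9+1 = 21, so the finish is 21 hours.
Longest path through Z: 13 hours (earliest finish 3, latest finish 11).
So Z can slip 11 − 3 = 8 hours.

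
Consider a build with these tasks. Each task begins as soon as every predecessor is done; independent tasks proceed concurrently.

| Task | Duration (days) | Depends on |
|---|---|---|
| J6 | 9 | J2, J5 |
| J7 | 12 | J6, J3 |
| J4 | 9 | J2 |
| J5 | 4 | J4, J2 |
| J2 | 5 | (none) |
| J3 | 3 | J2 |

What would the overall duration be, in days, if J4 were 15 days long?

45

The binding path is J2→J4→J5→J6→J7 = 5+9+4+9+12 = 39; finish at 39 days.
Since J4 is critical, the +6 change carries straight to that chain (now 45 days).
No other chain overtakes it, so the finish is 45 days.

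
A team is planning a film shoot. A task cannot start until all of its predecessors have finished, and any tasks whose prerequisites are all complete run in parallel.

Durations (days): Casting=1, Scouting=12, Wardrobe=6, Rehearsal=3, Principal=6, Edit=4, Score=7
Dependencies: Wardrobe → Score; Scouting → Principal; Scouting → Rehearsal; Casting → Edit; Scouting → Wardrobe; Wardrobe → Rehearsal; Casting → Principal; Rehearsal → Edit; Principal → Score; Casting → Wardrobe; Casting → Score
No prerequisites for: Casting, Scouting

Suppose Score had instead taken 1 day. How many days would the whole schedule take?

25

Baseline: Scouting→Principal→Score = 12+6+7 = 25 → 25 days.
Since Score is critical, the -6 change carries straight to that chain (now 19 days).
The binding chain switches to Scouting→Wardrobe→Rehearsal→Edit = 12+6+3+4 = 25; finish 25 days.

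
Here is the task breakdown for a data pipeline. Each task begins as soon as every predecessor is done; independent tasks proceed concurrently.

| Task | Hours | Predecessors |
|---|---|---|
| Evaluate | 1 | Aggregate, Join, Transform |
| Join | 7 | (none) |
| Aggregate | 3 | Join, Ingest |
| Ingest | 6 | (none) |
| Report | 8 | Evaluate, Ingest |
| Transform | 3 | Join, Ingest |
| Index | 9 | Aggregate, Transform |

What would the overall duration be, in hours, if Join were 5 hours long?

18

Actual critical path: Join→Transform→Evaluate→Report = 7+3+1+8 = 19 ⇒ 19 hours.
Join lies on that path, so at 5 hours the path becomes 17 hours.
New critical path: Ingest→Transform→Evaluate→Report = 6+3+1+8 = 18 ⇒ 18 hours.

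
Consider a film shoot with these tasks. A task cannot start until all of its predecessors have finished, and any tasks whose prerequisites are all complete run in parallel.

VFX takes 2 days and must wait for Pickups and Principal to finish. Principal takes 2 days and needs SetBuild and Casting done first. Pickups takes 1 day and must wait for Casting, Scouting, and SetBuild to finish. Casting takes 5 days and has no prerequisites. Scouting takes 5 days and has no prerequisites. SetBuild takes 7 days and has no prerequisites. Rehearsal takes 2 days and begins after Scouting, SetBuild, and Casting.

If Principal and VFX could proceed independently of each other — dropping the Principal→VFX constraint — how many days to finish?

Before: longest chain SetBuild→Principal→VFX = 7+2+2 = 11, finish 11.
Without Principal→VFX, VFX's earliest start moves from 9 to 8.
New critical path: SetBuild→Pickups→VFX = 7+1+2 = 10 ⇒ 10 days.

10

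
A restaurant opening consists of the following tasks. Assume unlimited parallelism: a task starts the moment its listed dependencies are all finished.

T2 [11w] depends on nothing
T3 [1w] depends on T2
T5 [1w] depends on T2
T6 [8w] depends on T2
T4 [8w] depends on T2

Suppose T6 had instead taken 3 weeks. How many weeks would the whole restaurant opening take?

19

As given, the longest chain is T2→T6 = 11+8 = 19, so the finish is 19 weeks.
T6 is on the critical path; changing it to 3 makes that path 14 weeks.
The binding chain switches to T2→T4 = 11+8 = 19; finish 19 weeks.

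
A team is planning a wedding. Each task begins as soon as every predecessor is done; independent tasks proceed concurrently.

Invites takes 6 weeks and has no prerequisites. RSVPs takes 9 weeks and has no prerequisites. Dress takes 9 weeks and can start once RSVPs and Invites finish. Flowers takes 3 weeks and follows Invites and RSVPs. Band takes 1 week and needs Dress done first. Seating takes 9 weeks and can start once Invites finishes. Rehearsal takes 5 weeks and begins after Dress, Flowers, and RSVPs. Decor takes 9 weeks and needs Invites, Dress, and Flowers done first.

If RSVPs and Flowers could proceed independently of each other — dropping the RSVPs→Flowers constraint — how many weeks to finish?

With the dependency in place, RSVPs→Dress→Decor = 9+9+9 = 27 sets the finish at 27 weeks.
Without RSVPs→Flowers, Flowers's earliest start moves from 9 to 6.
After: RSVPs→Dress→Decor = 9+9+9 = 27 → 27 weeks.

27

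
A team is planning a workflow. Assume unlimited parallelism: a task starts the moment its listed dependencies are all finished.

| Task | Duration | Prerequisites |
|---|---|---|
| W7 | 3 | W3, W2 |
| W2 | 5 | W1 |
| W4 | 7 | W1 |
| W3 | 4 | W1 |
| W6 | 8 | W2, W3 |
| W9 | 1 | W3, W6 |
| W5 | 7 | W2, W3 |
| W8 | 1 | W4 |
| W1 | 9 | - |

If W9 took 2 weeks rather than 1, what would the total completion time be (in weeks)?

Baseline: W1→W2→W6→W9 = 9+5+8+1 = 23 → 23 weeks.
W9 is on the critical path; changing it to 2 makes that path 24 weeks.
No other chain overtakes it, so the finish is 24 weeks.

24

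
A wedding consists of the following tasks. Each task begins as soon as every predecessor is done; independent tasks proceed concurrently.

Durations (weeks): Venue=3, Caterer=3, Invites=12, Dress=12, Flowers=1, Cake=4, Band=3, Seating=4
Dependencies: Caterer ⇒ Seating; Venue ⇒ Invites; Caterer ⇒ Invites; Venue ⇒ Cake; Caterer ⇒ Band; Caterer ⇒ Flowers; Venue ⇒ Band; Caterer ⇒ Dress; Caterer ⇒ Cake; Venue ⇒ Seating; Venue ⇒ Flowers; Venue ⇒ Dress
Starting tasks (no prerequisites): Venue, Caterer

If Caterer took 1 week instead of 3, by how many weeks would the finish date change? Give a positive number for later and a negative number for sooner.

0

As given, the longest chain is Caterer→Invites = 3+12 = 15, so the finish is 15 weeks.
Caterer is on the critical path; changing it to 1 makes that path 13 weeks.
New critical path: Venue→Invites = 3+12 = 15 ⇒ 15 weeks.
Change in finish: 15 − 15 = +0 weeks.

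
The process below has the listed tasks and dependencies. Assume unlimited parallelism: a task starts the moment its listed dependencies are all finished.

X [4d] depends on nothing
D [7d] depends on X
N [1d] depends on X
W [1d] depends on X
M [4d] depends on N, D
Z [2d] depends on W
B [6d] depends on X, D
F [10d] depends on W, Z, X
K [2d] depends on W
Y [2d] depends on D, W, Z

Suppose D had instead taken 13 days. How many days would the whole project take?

The binding path is X→D→B = 4+7+6 = 17; finish at 17 days.
D is on the critical path; changing it to 13 makes that path 23 days.
The critical path is still X→D→B; finish is now 23 days.

23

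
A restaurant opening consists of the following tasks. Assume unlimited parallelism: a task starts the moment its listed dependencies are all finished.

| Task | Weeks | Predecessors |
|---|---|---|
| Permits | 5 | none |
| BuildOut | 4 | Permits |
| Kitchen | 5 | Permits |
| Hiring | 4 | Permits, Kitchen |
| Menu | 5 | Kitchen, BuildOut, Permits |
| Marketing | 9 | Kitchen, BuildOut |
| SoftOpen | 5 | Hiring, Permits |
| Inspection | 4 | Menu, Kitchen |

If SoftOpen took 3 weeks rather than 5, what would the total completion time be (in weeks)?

19

Baseline: Permits→Kitchen→Hiring→SoftOpen = 5+5+4+5 = 19 → 19 weeks.
Since SoftOpen is critical, the -2 change carries straight to that chain (now 17 weeks).
New critical path: Permits→Kitchen→Menu→Inspection = 5+5+5+4 = 19 ⇒ 19 weeks.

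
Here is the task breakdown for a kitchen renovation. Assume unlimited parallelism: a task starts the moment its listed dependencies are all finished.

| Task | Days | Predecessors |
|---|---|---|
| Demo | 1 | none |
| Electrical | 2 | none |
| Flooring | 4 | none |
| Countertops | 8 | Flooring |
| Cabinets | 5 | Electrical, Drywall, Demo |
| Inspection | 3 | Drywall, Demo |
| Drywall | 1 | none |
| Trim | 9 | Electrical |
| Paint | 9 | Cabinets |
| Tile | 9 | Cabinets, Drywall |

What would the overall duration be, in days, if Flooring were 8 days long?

Actual critical path: Electrical→Cabinets→Paint = 2+5+9 = 16 ⇒ 16 days.
Flooring is off the critical path — its longest chain is 12 days, giving 4 of slack.
That remains the longest chain; total 16 days.

16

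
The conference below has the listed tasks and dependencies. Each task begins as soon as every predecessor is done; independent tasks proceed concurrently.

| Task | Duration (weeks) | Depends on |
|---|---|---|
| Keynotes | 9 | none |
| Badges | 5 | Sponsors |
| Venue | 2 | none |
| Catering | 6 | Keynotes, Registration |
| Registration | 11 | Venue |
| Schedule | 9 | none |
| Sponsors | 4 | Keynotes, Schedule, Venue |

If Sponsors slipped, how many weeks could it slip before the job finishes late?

1

Venue→Registration→Catering = 2+11+6 = 19 sets the makespan at 19 weeks.
Sponsors finishes as early as 13 and must finish by 14.
Float = 19 − 18 = 1.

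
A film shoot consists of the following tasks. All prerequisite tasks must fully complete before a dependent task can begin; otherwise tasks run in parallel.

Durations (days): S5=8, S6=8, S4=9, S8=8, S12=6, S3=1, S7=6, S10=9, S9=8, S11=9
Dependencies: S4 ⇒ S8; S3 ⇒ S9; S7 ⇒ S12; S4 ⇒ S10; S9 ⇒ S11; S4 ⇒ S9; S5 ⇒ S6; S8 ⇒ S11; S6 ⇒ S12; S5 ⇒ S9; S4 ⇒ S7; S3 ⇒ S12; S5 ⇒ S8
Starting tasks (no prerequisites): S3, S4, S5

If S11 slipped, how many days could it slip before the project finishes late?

0

S4→S8→S11 = 9+8+9 = 26 sets the makespan at 26 days.
S11 finishes as early as 26 and must finish by 26.
So S11 can slip 26 − 26 = 0 days.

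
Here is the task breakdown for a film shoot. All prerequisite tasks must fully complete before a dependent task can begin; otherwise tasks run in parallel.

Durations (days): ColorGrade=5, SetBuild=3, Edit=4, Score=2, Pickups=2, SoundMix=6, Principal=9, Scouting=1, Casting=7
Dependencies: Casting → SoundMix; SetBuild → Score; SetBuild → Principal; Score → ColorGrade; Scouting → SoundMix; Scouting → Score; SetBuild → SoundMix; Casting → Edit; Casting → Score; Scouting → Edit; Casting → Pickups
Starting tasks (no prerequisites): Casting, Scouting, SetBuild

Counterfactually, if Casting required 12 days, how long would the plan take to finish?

19

Baseline: Casting→Score→ColorGrade = 7+2+5 = 14 → 14 days.
Casting is on the critical path; changing it to 12 makes that path 19 days.
That remains the longest chain; total 19 days.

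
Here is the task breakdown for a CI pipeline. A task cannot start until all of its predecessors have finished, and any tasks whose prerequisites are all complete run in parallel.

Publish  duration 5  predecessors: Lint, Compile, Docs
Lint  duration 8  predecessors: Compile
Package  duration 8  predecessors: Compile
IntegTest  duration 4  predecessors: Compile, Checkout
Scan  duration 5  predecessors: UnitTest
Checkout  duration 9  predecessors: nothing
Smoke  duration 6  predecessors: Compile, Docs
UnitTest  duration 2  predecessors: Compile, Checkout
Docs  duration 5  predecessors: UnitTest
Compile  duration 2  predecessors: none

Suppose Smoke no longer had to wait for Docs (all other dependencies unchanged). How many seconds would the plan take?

21

With the dependency in place, Checkout→UnitTest→Docs→Smoke = 9+2+5+6 = 22 sets the finish at 22 seconds.
Without Docs→Smoke, Smoke's earliest start moves from 16 to 2.
The longest chain is now Checkout→UnitTest→Docs→Publish = 9+2+5+5 = 21, so the plan takes 21 seconds.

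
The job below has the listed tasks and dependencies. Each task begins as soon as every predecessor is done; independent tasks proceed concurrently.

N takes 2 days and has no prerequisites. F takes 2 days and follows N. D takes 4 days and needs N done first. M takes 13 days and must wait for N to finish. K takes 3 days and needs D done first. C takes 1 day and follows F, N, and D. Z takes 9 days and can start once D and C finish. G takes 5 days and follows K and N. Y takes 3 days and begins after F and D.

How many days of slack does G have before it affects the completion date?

N→D→C→Z = 2+4+1+9 = 16 sets the makespan at 16 days.
The longest chain containing G totals 14 days.
So G can slip 16 − 14 = 2 days.

2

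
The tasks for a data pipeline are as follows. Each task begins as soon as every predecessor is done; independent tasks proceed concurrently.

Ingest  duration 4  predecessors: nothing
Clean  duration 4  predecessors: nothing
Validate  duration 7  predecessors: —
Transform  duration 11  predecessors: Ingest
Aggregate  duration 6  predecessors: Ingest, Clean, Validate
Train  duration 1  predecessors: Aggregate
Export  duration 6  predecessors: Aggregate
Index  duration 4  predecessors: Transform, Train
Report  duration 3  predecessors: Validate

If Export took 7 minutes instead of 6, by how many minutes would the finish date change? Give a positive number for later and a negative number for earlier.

1

Baseline: Validate→Aggregate→Export = 7+6+6 = 19 → 19 minutes.
Export lies on that path, so at 7 minutes the path becomes 20 minutes.
No other chain overtakes it, so the finish is 20 minutes.
Change in finish: 20 − 19 = +1 minutes.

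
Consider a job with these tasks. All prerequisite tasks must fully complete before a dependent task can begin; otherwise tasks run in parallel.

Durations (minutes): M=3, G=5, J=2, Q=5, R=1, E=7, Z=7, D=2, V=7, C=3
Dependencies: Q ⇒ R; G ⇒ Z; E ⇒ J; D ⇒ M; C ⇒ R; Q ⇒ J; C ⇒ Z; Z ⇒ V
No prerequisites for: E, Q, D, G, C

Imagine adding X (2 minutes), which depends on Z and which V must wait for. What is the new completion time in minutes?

21

Originally the job takes 19 minutes.
With X inserted, V now waits for max(Z, X).
New critical path: G→Z→X→V = 5+7+2+7 = 21 ⇒ 21 minutes.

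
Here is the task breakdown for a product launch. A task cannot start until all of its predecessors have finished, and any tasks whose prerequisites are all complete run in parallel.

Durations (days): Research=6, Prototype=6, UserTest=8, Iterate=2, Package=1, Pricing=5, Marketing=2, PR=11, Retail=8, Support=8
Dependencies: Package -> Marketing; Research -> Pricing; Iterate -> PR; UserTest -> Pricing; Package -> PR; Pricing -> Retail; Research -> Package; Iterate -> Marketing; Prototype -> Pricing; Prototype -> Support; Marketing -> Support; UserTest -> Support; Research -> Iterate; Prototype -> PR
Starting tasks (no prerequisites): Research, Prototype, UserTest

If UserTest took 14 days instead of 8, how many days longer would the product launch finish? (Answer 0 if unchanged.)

Critical path before the change: UserTest→Pricing→Retail = 8+5+8 = 21 giving 21 days.
Since UserTest is critical, the +6 change carries straight to that chain (now 27 days).
The critical path is still UserTest→Pricing→Retail; finish is now 27 days.
Change in finish: 27 − 21 = +6 days.

6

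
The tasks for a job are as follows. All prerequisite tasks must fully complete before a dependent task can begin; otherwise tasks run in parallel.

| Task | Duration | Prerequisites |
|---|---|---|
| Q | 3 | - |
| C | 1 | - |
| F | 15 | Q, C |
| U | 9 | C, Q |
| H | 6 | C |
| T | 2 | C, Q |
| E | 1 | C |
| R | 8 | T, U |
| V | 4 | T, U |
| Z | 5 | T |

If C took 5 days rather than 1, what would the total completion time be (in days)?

22

Actual critical path: Q→U→R = 3+9+8 = 20 ⇒ 20 days.
C is off the critical path — its longest chain is 18 days, giving 2 of slack.
The binding chain switches to C→U→R = 5+9+8 = 22; finish 22 days.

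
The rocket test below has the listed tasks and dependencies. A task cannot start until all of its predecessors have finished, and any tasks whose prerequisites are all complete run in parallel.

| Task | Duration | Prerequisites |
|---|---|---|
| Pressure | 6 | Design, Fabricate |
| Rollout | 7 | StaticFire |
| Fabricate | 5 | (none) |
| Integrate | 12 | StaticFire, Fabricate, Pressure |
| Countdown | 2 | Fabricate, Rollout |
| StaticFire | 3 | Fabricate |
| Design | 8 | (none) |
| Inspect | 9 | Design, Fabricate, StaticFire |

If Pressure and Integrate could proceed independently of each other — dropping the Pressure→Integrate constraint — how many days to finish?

With the dependency in place, Design→Pressure→Integrate = 8+6+12 = 26 sets the finish at 26 days.
Without Pressure→Integrate, Integrate's earliest start moves from 14 to 8.
After: Fabricate→StaticFire→Integrate = 5+3+12 = 20 → 20 days.

20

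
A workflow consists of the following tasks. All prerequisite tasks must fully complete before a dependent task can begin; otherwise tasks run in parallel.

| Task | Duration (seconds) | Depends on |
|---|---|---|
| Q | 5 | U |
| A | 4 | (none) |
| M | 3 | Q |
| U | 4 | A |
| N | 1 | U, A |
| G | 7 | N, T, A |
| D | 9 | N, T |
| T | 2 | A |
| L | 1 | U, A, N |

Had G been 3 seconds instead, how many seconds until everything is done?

18

Actual critical path: A→U→N→D = 4+4+1+9 = 18 ⇒ 18 seconds.
The longest path through G is only 16 seconds, so G has float 2.
That remains the longest chain; total 18 seconds.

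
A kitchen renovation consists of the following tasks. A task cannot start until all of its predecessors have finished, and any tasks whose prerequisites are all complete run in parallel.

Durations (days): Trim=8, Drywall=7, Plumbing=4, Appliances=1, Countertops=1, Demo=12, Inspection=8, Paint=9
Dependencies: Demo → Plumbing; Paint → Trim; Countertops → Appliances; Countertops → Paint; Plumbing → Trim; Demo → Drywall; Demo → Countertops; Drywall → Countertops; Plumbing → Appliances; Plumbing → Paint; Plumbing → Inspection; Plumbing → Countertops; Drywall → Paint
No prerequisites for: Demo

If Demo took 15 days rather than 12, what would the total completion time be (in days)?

40

Baseline: Demo→Drywall→Countertops→Paint→Trim = 12+7+1+9+8 = 37 → 37 days.
Demo lies on that path, so at 15 days the path becomes 40 days.
That remains the longest chain; total 40 days.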